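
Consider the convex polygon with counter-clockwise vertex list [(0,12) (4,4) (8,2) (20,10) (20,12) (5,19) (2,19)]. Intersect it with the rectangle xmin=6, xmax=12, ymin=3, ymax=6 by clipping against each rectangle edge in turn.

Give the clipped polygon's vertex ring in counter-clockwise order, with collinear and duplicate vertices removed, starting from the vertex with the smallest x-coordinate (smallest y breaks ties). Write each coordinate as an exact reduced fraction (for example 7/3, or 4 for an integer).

1. After x ≥ 6: [(6,3) (8,2) (20,10) (20,12) (6,278/15)]
2. After x ≤ 12: [(6,3) (8,2) (12,14/3) (12,236/15) (6,278/15)]
3. After y ≥ 3: [(6,3) (6,3) (19/2,3) (12,14/3) (12,236/15) (6,278/15)]
4. After y ≤ 6: [(6,6) (6,3) (6,3) (19/2,3) (12,14/3) (12,6)]
5. Canonical ring: [(6,3) (19/2,3) (12,14/3) (12,6) (6,6)]

Clipped polygon: [(6,3) (19/2,3) (12,14/3) (12,6) (6,6)]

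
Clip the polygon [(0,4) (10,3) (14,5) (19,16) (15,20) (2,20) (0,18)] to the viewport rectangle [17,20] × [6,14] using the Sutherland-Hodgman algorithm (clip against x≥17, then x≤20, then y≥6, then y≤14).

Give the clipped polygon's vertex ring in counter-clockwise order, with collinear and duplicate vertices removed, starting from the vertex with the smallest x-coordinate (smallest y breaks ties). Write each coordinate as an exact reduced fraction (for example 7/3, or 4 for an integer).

1. After x ≥ 17: [(17,58/5) (19,16) (17,18)]
2. After x ≤ 20: [(17,58/5) (19,16) (17,18)]
3. After y ≥ 6: [(17,58/5) (19,16) (17,18)]
4. After y ≤ 14: [(17,14) (17,58/5) (199/11,14)]
5. Canonical ring: [(17,58/5) (199/11,14) (17,14)]

Clipped polygon: [(17,58/5) (199/11,14) (17,14)]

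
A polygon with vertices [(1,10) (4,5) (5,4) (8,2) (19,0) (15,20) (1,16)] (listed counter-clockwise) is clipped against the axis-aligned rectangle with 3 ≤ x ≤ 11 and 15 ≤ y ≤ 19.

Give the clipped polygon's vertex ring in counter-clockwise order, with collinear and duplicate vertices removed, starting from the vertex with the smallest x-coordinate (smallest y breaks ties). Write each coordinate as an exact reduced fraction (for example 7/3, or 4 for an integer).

1. After x ≥ 3: [(3,20/3) (4,5) (5,4) (8,2) (19,0) (15,20) (3,116/7)]
2. After x ≤ 11: [(3,20/3) (4,5) (5,4) (8,2) (11,16/11) (11,132/7) (3,116/7)]
3. After y ≥ 15: [(3,15) (11,15) (11,132/7) (3,116/7)]
4. After y ≤ 19: [(3,15) (11,15) (11,132/7) (3,116/7)]
5. Canonical ring: [(3,15) (11,15) (11,132/7) (3,116/7)]

Clipped polygon: [(3,15) (11,15) (11,132/7) (3,116/7)]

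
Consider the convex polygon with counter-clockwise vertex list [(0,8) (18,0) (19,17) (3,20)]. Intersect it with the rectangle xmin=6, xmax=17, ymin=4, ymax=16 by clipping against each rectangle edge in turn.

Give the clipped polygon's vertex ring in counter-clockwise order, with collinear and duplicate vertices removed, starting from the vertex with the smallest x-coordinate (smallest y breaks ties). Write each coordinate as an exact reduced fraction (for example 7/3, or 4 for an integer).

1. After x ≥ 6: [(6,16/3) (18,0) (19,17) (6,311/16)]
2. After x ≤ 17: [(6,16/3) (17,4/9) (17,139/8) (6,311/16)]
3. After y ≥ 4: [(6,16/3) (9,4) (17,4) (17,139/8) (6,311/16)]
4. After y ≤ 16: [(6,16) (6,16/3) (9,4) (17,4) (17,16)]
5. Canonical ring: [(6,16/3) (9,4) (17,4) (17,16) (6,16)]

Clipped polygon: [(6,16/3) (9,4) (17,4) (17,16) (6,16)]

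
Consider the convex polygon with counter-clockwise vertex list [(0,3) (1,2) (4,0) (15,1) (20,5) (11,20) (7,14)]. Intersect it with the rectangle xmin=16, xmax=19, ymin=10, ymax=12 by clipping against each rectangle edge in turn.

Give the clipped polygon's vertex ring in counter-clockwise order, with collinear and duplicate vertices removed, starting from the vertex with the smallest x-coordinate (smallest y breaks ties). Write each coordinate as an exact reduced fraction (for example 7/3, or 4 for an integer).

1. After x ≥ 16: [(16,9/5) (20,5) (16,35/3)]
2. After x ≤ 19: [(16,9/5) (19,21/5) (19,20/3) (16,35/3)]
3. After y ≥ 10: [(16,10) (17,10) (16,35/3)]
4. After y ≤ 12: [(16,10) (17,10) (16,35/3)]
5. Canonical ring: [(16,10) (17,10) (16,35/3)]

Clipped polygon: [(16,10) (17,10) (16,35/3)]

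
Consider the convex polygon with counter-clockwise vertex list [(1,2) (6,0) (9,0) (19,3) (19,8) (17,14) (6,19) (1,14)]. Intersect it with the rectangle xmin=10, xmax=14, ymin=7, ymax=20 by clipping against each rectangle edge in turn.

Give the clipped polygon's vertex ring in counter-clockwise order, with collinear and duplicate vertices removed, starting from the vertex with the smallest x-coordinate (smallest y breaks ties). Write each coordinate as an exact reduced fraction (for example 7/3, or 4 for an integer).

Clipped polygon: [(10,7) (14,7) (14,169/11) (10,189/11)]

1. After x ≥ 10: [(10,3/10) (19,3) (19,8) (17,14) (10,189/11)]
2. After x ≤ 14: [(10,3/10) (14,3/2) (14,169/11) (10,189/11)]
3. After y ≥ 7: [(10,7) (14,7) (14,169/11) (10,189/11)]
4. After y ≤ 20: [(10,7) (14,7) (14,169/11) (10,189/11)]
5. Canonical ring: [(10,7) (14,7) (14,169/11) (10,189/11)]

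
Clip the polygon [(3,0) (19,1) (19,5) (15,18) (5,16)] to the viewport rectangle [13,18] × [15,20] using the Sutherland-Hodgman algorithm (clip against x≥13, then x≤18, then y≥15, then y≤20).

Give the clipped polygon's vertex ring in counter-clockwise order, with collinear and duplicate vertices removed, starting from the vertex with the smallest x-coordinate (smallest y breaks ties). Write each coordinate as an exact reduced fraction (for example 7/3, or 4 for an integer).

1. After x ≥ 13: [(13,5/8) (19,1) (19,5) (15,18) (13,88/5)]
2. After x ≤ 18: [(13,5/8) (18,15/16) (18,33/4) (15,18) (13,88/5)]
3. After y ≥ 15: [(13,15) (207/13,15) (15,18) (13,88/5)]
4. After y ≤ 20: [(13,15) (207/13,15) (15,18) (13,88/5)]
5. Canonical ring: [(13,15) (207/13,15) (15,18) (13,88/5)]

Clipped polygon: [(13,15) (207/13,15) (15,18) (13,88/5)]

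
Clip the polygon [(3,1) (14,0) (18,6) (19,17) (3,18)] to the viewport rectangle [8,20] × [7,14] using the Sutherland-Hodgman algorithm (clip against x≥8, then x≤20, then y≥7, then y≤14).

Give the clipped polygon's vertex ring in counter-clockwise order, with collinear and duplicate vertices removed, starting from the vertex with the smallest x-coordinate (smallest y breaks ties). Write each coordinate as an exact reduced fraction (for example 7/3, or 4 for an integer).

1. After x ≥ 8: [(8,6/11) (14,0) (18,6) (19,17) (8,283/16)]
2. After x ≤ 20: [(8,6/11) (14,0) (18,6) (19,17) (8,283/16)]
3. After y ≥ 7: [(8,7) (199/11,7) (19,17) (8,283/16)]
4. After y ≤ 14: [(8,14) (8,7) (199/11,7) (206/11,14)]
5. Canonical ring: [(8,7) (199/11,7) (206/11,14) (8,14)]

Clipped polygon: [(8,7) (199/11,7) (206/11,14) (8,14)]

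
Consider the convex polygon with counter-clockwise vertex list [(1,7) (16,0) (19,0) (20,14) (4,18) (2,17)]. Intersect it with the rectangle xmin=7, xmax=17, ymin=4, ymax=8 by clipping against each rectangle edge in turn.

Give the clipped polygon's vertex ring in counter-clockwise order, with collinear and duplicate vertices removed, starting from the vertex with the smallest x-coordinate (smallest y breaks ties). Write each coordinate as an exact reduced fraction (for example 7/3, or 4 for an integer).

Clipped polygon: [(7,21/5) (52/7,4) (17,4) (17,8) (7,8)]

1. After x ≥ 7: [(7,21/5) (16,0) (19,0) (20,14) (7,69/4)]
2. After x ≤ 17: [(7,21/5) (16,0) (17,0) (17,59/4) (7,69/4)]
3. After y ≥ 4: [(7,21/5) (52/7,4) (17,4) (17,59/4) (7,69/4)]
4. After y ≤ 8: [(7,8) (7,21/5) (52/7,4) (17,4) (17,8)]
5. Canonical ring: [(7,21/5) (52/7,4) (17,4) (17,8) (7,8)]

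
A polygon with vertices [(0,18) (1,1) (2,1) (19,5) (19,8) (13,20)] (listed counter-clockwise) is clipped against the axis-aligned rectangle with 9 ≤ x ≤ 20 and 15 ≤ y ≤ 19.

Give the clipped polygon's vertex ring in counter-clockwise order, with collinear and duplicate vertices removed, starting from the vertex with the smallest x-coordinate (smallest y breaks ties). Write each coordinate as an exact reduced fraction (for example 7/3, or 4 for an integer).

1. After x ≥ 9: [(9,252/13) (9,45/17) (19,5) (19,8) (13,20)]
2. After x ≤ 20: [(9,252/13) (9,45/17) (19,5) (19,8) (13,20)]
3. After y ≥ 15: [(9,252/13) (9,15) (31/2,15) (13,20)]
4. After y ≤ 19: [(9,19) (9,15) (31/2,15) (27/2,19)]
5. Canonical ring: [(9,15) (31/2,15) (27/2,19) (9,19)]

Clipped polygon: [(9,15) (31/2,15) (27/2,19) (9,19)]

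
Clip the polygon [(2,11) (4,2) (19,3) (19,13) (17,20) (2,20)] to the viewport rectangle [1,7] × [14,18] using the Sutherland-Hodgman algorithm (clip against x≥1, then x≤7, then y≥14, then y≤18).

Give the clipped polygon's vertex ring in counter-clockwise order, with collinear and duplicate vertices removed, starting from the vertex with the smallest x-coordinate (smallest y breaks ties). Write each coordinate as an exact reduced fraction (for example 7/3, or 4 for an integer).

1. After x ≥ 1: [(2,11) (4,2) (19,3) (19,13) (17,20) (2,20)]
2. After x ≤ 7: [(2,11) (4,2) (7,11/5) (7,20) (2,20)]
3. After y ≥ 14: [(2,14) (7,14) (7,20) (2,20)]
4. After y ≤ 18: [(2,18) (2,14) (7,14) (7,18)]
5. Canonical ring: [(2,14) (7,14) (7,18) (2,18)]

Clipped polygon: [(2,14) (7,14) (7,18) (2,18)]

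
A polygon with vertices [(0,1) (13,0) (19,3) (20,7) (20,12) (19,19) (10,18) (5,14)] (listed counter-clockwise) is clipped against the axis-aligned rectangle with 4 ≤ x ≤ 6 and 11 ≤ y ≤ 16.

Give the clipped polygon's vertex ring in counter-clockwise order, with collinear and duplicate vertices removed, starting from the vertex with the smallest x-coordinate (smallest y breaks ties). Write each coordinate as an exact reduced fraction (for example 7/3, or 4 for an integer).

Clipped polygon: [(4,11) (6,11) (6,74/5) (5,14) (4,57/5)]

1. After x ≥ 4: [(4,57/5) (4,9/13) (13,0) (19,3) (20,7) (20,12) (19,19) (10,18) (5,14)]
2. After x ≤ 6: [(4,57/5) (4,9/13) (6,7/13) (6,74/5) (5,14)]
3. After y ≥ 11: [(4,57/5) (4,11) (6,11) (6,74/5) (5,14)]
4. After y ≤ 16: [(4,57/5) (4,11) (6,11) (6,74/5) (5,14)]
5. Canonical ring: [(4,11) (6,11) (6,74/5) (5,14) (4,57/5)]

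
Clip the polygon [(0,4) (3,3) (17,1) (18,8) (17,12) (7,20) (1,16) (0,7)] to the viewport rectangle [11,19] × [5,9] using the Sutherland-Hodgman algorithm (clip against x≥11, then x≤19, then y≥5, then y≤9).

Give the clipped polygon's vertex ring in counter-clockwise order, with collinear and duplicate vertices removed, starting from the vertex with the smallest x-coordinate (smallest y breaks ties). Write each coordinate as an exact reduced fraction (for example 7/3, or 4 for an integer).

Clipped polygon: [(11,5) (123/7,5) (18,8) (71/4,9) (11,9)]

1. After x ≥ 11: [(11,13/7) (17,1) (18,8) (17,12) (11,84/5)]
2. After x ≤ 19: [(11,13/7) (17,1) (18,8) (17,12) (11,84/5)]
3. After y ≥ 5: [(11,5) (123/7,5) (18,8) (17,12) (11,84/5)]
4. After y ≤ 9: [(11,9) (11,5) (123/7,5) (18,8) (71/4,9)]
5. Canonical ring: [(11,5) (123/7,5) (18,8) (71/4,9) (11,9)]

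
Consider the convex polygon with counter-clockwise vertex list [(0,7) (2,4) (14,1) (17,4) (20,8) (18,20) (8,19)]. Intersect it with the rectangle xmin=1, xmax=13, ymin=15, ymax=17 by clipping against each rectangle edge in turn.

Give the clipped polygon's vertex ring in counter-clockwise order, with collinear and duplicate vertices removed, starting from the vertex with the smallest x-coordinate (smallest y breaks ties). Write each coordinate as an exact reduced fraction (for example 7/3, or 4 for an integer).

Clipped polygon: [(16/3,15) (13,15) (13,17) (20/3,17)]

1. After x ≥ 1: [(1,17/2) (1,11/2) (2,4) (14,1) (17,4) (20,8) (18,20) (8,19)]
2. After x ≤ 13: [(1,17/2) (1,11/2) (2,4) (13,5/4) (13,39/2) (8,19)]
3. After y ≥ 15: [(16/3,15) (13,15) (13,39/2) (8,19)]
4. After y ≤ 17: [(20/3,17) (16/3,15) (13,15) (13,17)]
5. Canonical ring: [(16/3,15) (13,15) (13,17) (20/3,17)]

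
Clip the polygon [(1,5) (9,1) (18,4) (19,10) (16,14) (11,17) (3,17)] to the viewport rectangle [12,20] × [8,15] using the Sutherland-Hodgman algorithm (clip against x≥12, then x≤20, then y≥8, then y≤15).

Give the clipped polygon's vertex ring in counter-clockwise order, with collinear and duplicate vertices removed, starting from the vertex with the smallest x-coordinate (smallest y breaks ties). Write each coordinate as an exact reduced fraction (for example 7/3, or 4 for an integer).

1. After x ≥ 12: [(12,2) (18,4) (19,10) (16,14) (12,82/5)]
2. After x ≤ 20: [(12,2) (18,4) (19,10) (16,14) (12,82/5)]
3. After y ≥ 8: [(12,8) (56/3,8) (19,10) (16,14) (12,82/5)]
4. After y ≤ 15: [(12,15) (12,8) (56/3,8) (19,10) (16,14) (43/3,15)]
5. Canonical ring: [(12,8) (56/3,8) (19,10) (16,14) (43/3,15) (12,15)]

Clipped polygon: [(12,8) (56/3,8) (19,10) (16,14) (43/3,15) (12,15)]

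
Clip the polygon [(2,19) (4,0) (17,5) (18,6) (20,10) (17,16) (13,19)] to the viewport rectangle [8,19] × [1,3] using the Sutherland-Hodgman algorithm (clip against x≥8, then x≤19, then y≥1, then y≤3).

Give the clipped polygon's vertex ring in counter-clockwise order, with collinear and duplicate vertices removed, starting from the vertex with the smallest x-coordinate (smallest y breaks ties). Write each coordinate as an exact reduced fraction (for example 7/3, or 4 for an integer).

1. After x ≥ 8: [(8,19) (8,20/13) (17,5) (18,6) (20,10) (17,16) (13,19)]
2. After x ≤ 19: [(8,19) (8,20/13) (17,5) (18,6) (19,8) (19,12) (17,16) (13,19)]
3. After y ≥ 1: [(8,19) (8,20/13) (17,5) (18,6) (19,8) (19,12) (17,16) (13,19)]
4. After y ≤ 3: [(8,3) (8,20/13) (59/5,3)]
5. Canonical ring: [(8,20/13) (59/5,3) (8,3)]

Clipped polygon: [(8,20/13) (59/5,3) (8,3)]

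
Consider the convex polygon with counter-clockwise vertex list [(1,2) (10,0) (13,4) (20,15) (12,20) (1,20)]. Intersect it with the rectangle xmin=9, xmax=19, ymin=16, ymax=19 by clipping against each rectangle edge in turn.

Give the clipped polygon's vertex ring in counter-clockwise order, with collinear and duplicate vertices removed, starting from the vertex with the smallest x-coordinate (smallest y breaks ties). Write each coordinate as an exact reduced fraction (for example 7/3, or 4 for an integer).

1. After x ≥ 9: [(9,2/9) (10,0) (13,4) (20,15) (12,20) (9,20)]
2. After x ≤ 19: [(9,2/9) (10,0) (13,4) (19,94/7) (19,125/8) (12,20) (9,20)]
3. After y ≥ 16: [(9,16) (92/5,16) (12,20) (9,20)]
4. After y ≤ 19: [(9,19) (9,16) (92/5,16) (68/5,19)]
5. Canonical ring: [(9,16) (92/5,16) (68/5,19) (9,19)]

Clipped polygon: [(9,16) (92/5,16) (68/5,19) (9,19)]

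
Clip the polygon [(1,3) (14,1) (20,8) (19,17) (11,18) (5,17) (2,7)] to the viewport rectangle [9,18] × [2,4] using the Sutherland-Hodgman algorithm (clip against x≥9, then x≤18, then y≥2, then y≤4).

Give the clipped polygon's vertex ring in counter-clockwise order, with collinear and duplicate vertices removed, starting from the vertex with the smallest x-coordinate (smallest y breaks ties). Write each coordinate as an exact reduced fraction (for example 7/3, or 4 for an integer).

1. After x ≥ 9: [(9,23/13) (14,1) (20,8) (19,17) (11,18) (9,53/3)]
2. After x ≤ 18: [(9,23/13) (14,1) (18,17/3) (18,137/8) (11,18) (9,53/3)]
3. After y ≥ 2: [(9,2) (104/7,2) (18,17/3) (18,137/8) (11,18) (9,53/3)]
4. After y ≤ 4: [(9,4) (9,2) (104/7,2) (116/7,4)]
5. Canonical ring: [(9,2) (104/7,2) (116/7,4) (9,4)]

Clipped polygon: [(9,2) (104/7,2) (116/7,4) (9,4)]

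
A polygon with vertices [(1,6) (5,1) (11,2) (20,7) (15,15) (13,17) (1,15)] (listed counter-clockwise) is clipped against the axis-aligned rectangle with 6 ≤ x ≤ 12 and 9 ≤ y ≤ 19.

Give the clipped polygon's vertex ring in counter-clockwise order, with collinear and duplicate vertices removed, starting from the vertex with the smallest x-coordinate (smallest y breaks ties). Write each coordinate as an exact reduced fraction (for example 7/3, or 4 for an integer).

1. After x ≥ 6: [(6,7/6) (11,2) (20,7) (15,15) (13,17) (6,95/6)]
2. After x ≤ 12: [(6,7/6) (11,2) (12,23/9) (12,101/6) (6,95/6)]
3. After y ≥ 9: [(6,9) (12,9) (12,101/6) (6,95/6)]
4. After y ≤ 19: [(6,9) (12,9) (12,101/6) (6,95/6)]
5. Canonical ring: [(6,9) (12,9) (12,101/6) (6,95/6)]

Clipped polygon: [(6,9) (12,9) (12,101/6) (6,95/6)]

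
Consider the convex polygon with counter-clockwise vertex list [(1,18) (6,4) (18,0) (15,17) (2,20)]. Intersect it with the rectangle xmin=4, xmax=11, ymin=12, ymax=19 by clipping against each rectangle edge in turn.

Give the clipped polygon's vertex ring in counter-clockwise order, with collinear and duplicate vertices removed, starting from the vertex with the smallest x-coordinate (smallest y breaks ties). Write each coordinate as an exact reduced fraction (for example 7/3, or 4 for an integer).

Clipped polygon: [(4,12) (11,12) (11,233/13) (19/3,19) (4,19)]

1. After x ≥ 4: [(4,48/5) (6,4) (18,0) (15,17) (4,254/13)]
2. After x ≤ 11: [(4,48/5) (6,4) (11,7/3) (11,233/13) (4,254/13)]
3. After y ≥ 12: [(4,12) (11,12) (11,233/13) (4,254/13)]
4. After y ≤ 19: [(4,19) (4,12) (11,12) (11,233/13) (19/3,19)]
5. Canonical ring: [(4,12) (11,12) (11,233/13) (19/3,19) (4,19)]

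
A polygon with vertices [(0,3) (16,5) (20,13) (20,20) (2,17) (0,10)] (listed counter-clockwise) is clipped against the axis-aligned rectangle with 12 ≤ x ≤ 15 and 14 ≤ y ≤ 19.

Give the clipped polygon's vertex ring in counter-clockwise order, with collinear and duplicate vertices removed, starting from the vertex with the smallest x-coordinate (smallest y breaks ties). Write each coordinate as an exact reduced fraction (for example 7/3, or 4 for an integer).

Clipped polygon: [(12,14) (15,14) (15,19) (14,19) (12,56/3)]

1. After x ≥ 12: [(12,9/2) (16,5) (20,13) (20,20) (12,56/3)]
2. After x ≤ 15: [(12,9/2) (15,39/8) (15,115/6) (12,56/3)]
3. After y ≥ 14: [(12,14) (15,14) (15,115/6) (12,56/3)]
4. After y ≤ 19: [(12,14) (15,14) (15,19) (14,19) (12,56/3)]
5. Canonical ring: [(12,14) (15,14) (15,19) (14,19) (12,56/3)]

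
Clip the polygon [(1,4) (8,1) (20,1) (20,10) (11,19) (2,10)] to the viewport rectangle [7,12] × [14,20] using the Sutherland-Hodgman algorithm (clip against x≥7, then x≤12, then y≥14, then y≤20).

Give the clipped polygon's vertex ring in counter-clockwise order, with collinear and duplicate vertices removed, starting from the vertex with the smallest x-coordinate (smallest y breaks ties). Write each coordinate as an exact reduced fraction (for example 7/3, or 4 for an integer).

1. After x ≥ 7: [(7,10/7) (8,1) (20,1) (20,10) (11,19) (7,15)]
2. After x ≤ 12: [(7,10/7) (8,1) (12,1) (12,18) (11,19) (7,15)]
3. After y ≥ 14: [(7,14) (12,14) (12,18) (11,19) (7,15)]
4. After y ≤ 20: [(7,14) (12,14) (12,18) (11,19) (7,15)]
5. Canonical ring: [(7,14) (12,14) (12,18) (11,19) (7,15)]

Clipped polygon: [(7,14) (12,14) (12,18) (11,19) (7,15)]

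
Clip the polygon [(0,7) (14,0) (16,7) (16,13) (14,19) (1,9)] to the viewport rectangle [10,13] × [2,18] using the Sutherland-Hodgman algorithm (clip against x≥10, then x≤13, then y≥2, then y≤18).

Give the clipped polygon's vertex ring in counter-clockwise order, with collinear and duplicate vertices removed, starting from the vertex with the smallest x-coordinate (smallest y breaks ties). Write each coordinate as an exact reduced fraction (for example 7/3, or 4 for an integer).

Clipped polygon: [(10,2) (13,2) (13,18) (127/10,18) (10,207/13)]

1. After x ≥ 10: [(10,2) (14,0) (16,7) (16,13) (14,19) (10,207/13)]
2. After x ≤ 13: [(10,2) (13,1/2) (13,237/13) (10,207/13)]
3. After y ≥ 2: [(10,2) (10,2) (13,2) (13,237/13) (10,207/13)]
4. After y ≤ 18: [(10,2) (10,2) (13,2) (13,18) (127/10,18) (10,207/13)]
5. Canonical ring: [(10,2) (13,2) (13,18) (127/10,18) (10,207/13)]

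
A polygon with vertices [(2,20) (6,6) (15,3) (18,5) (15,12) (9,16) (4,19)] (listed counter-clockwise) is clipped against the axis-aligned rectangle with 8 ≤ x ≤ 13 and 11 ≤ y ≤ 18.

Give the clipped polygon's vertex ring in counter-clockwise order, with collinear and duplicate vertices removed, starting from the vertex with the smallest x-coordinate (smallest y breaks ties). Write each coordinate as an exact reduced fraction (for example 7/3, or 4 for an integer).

Clipped polygon: [(8,11) (13,11) (13,40/3) (9,16) (8,83/5)]

1. After x ≥ 8: [(8,16/3) (15,3) (18,5) (15,12) (9,16) (8,83/5)]
2. After x ≤ 13: [(8,16/3) (13,11/3) (13,40/3) (9,16) (8,83/5)]
3. After y ≥ 11: [(8,11) (13,11) (13,40/3) (9,16) (8,83/5)]
4. After y ≤ 18: [(8,11) (13,11) (13,40/3) (9,16) (8,83/5)]
5. Canonical ring: [(8,11) (13,11) (13,40/3) (9,16) (8,83/5)]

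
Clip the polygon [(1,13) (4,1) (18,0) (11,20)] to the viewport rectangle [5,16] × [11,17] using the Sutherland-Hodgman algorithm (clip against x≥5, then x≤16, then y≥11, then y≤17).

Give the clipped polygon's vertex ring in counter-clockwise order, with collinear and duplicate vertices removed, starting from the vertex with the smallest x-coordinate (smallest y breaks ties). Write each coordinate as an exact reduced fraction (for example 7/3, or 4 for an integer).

1. After x ≥ 5: [(5,79/5) (5,13/14) (18,0) (11,20)]
2. After x ≤ 16: [(5,79/5) (5,13/14) (16,1/7) (16,40/7) (11,20)]
3. After y ≥ 11: [(5,79/5) (5,11) (283/20,11) (11,20)]
4. After y ≤ 17: [(47/7,17) (5,79/5) (5,11) (283/20,11) (241/20,17)]
5. Canonical ring: [(5,11) (283/20,11) (241/20,17) (47/7,17) (5,79/5)]

Clipped polygon: [(5,11) (283/20,11) (241/20,17) (47/7,17) (5,79/5)]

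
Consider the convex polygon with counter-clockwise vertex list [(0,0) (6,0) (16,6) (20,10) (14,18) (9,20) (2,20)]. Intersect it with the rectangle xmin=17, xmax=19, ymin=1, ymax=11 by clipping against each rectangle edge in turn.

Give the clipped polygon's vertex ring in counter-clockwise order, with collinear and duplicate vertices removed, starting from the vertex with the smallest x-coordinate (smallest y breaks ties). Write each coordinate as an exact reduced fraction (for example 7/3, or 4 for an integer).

Clipped polygon: [(17,7) (19,9) (19,11) (17,11)]

1. After x ≥ 17: [(17,7) (20,10) (17,14)]
2. After x ≤ 19: [(17,7) (19,9) (19,34/3) (17,14)]
3. After y ≥ 1: [(17,7) (19,9) (19,34/3) (17,14)]
4. After y ≤ 11: [(17,11) (17,7) (19,9) (19,11)]
5. Canonical ring: [(17,7) (19,9) (19,11) (17,11)]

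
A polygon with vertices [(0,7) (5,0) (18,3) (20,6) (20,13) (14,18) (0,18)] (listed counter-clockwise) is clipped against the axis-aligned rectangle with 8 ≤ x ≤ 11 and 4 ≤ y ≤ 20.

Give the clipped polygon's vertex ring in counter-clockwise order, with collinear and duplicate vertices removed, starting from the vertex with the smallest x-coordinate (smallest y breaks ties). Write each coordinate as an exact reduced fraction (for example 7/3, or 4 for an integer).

Clipped polygon: [(8,4) (11,4) (11,18) (8,18)]

1. After x ≥ 8: [(8,9/13) (18,3) (20,6) (20,13) (14,18) (8,18)]
2. After x ≤ 11: [(8,9/13) (11,18/13) (11,18) (8,18)]
3. After y ≥ 4: [(8,4) (11,4) (11,18) (8,18)]
4. After y ≤ 20: [(8,4) (11,4) (11,18) (8,18)]
5. Canonical ring: [(8,4) (11,4) (11,18) (8,18)]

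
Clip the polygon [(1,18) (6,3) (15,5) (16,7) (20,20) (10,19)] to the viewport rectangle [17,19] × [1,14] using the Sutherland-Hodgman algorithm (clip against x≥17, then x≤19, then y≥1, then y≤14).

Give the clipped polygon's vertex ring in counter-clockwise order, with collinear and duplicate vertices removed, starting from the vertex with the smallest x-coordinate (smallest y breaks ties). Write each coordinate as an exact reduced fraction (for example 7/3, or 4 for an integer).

1. After x ≥ 17: [(17,41/4) (20,20) (17,197/10)]
2. After x ≤ 19: [(17,41/4) (19,67/4) (19,199/10) (17,197/10)]
3. After y ≥ 1: [(17,41/4) (19,67/4) (19,199/10) (17,197/10)]
4. After y ≤ 14: [(17,14) (17,41/4) (236/13,14)]
5. Canonical ring: [(17,41/4) (236/13,14) (17,14)]

Clipped polygon: [(17,41/4) (236/13,14) (17,14)]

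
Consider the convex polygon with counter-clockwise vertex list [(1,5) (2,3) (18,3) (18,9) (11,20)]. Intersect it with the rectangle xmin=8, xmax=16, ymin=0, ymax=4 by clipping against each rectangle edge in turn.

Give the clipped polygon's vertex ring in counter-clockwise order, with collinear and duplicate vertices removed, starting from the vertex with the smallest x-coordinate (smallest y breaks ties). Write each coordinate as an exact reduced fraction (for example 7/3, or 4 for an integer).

1. After x ≥ 8: [(8,31/2) (8,3) (18,3) (18,9) (11,20)]
2. After x ≤ 16: [(8,31/2) (8,3) (16,3) (16,85/7) (11,20)]
3. After y ≥ 0: [(8,31/2) (8,3) (16,3) (16,85/7) (11,20)]
4. After y ≤ 4: [(8,4) (8,3) (16,3) (16,4)]
5. Canonical ring: [(8,3) (16,3) (16,4) (8,4)]

Clipped polygon: [(8,3) (16,3) (16,4) (8,4)]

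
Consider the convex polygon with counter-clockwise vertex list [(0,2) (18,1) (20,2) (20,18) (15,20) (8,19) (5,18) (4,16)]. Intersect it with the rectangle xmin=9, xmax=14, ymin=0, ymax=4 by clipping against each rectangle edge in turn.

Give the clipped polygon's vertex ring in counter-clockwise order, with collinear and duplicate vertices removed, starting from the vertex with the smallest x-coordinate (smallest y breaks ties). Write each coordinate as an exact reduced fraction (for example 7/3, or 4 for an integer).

1. After x ≥ 9: [(9,3/2) (18,1) (20,2) (20,18) (15,20) (9,134/7)]
2. After x ≤ 14: [(9,3/2) (14,11/9) (14,139/7) (9,134/7)]
3. After y ≥ 0: [(9,3/2) (14,11/9) (14,139/7) (9,134/7)]
4. After y ≤ 4: [(9,4) (9,3/2) (14,11/9) (14,4)]
5. Canonical ring: [(9,3/2) (14,11/9) (14,4) (9,4)]

Clipped polygon: [(9,3/2) (14,11/9) (14,4) (9,4)]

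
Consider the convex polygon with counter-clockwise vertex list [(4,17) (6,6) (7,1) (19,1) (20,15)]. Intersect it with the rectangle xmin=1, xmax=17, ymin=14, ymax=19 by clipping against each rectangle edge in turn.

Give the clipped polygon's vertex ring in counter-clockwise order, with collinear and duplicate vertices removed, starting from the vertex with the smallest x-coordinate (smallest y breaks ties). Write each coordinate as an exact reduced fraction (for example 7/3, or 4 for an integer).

1. After x ≥ 1: [(4,17) (6,6) (7,1) (19,1) (20,15)]
2. After x ≤ 17: [(17,123/8) (4,17) (6,6) (7,1) (17,1)]
3. After y ≥ 14: [(17,14) (17,123/8) (4,17) (50/11,14)]
4. After y ≤ 19: [(17,14) (17,123/8) (4,17) (50/11,14)]
5. Canonical ring: [(4,17) (50/11,14) (17,14) (17,123/8)]

Clipped polygon: [(4,17) (50/11,14) (17,14) (17,123/8)]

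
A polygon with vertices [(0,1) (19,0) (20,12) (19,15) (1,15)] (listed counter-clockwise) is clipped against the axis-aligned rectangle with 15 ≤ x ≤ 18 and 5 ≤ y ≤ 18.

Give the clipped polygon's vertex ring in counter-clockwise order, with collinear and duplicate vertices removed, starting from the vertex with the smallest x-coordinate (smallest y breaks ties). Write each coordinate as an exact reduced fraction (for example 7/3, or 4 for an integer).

Clipped polygon: [(15,5) (18,5) (18,15) (15,15)]

1. After x ≥ 15: [(15,4/19) (19,0) (20,12) (19,15) (15,15)]
2. After x ≤ 18: [(15,4/19) (18,1/19) (18,15) (15,15)]
3. After y ≥ 5: [(15,5) (18,5) (18,15) (15,15)]
4. After y ≤ 18: [(15,5) (18,5) (18,15) (15,15)]
5. Canonical ring: [(15,5) (18,5) (18,15) (15,15)]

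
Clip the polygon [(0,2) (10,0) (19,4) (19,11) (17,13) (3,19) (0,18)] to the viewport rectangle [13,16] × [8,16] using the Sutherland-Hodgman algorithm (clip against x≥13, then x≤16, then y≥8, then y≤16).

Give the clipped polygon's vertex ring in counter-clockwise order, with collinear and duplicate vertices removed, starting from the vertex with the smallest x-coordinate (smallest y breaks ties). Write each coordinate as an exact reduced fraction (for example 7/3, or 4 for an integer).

1. After x ≥ 13: [(13,4/3) (19,4) (19,11) (17,13) (13,103/7)]
2. After x ≤ 16: [(13,4/3) (16,8/3) (16,94/7) (13,103/7)]
3. After y ≥ 8: [(13,8) (16,8) (16,94/7) (13,103/7)]
4. After y ≤ 16: [(13,8) (16,8) (16,94/7) (13,103/7)]
5. Canonical ring: [(13,8) (16,8) (16,94/7) (13,103/7)]

Clipped polygon: [(13,8) (16,8) (16,94/7) (13,103/7)]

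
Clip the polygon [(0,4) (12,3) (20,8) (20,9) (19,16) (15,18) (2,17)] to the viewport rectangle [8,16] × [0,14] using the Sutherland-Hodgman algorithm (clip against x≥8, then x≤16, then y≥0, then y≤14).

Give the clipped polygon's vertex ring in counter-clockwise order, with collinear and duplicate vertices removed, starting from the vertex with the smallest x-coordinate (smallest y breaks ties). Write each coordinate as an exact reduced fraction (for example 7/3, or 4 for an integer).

1. After x ≥ 8: [(8,10/3) (12,3) (20,8) (20,9) (19,16) (15,18) (8,227/13)]
2. After x ≤ 16: [(8,10/3) (12,3) (16,11/2) (16,35/2) (15,18) (8,227/13)]
3. After y ≥ 0: [(8,10/3) (12,3) (16,11/2) (16,35/2) (15,18) (8,227/13)]
4. After y ≤ 14: [(8,14) (8,10/3) (12,3) (16,11/2) (16,14)]
5. Canonical ring: [(8,10/3) (12,3) (16,11/2) (16,14) (8,14)]

Clipped polygon: [(8,10/3) (12,3) (16,11/2) (16,14) (8,14)]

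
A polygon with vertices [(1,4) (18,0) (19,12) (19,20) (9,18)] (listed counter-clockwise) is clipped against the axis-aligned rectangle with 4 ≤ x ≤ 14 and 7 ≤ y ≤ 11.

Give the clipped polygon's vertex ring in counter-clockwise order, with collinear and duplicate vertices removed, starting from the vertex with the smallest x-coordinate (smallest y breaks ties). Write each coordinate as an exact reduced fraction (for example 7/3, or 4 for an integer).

Clipped polygon: [(4,7) (14,7) (14,11) (5,11) (4,37/4)]

1. After x ≥ 4: [(4,37/4) (4,56/17) (18,0) (19,12) (19,20) (9,18)]
2. After x ≤ 14: [(4,37/4) (4,56/17) (14,16/17) (14,19) (9,18)]
3. After y ≥ 7: [(4,37/4) (4,7) (14,7) (14,19) (9,18)]
4. After y ≤ 11: [(5,11) (4,37/4) (4,7) (14,7) (14,11)]
5. Canonical ring: [(4,7) (14,7) (14,11) (5,11) (4,37/4)]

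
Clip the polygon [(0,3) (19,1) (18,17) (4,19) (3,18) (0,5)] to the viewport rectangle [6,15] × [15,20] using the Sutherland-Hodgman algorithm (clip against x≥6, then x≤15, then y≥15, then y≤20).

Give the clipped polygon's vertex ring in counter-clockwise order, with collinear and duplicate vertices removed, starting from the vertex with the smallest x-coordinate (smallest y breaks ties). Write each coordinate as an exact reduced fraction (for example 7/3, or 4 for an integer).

Clipped polygon: [(6,15) (15,15) (15,122/7) (6,131/7)]

1. After x ≥ 6: [(6,45/19) (19,1) (18,17) (6,131/7)]
2. After x ≤ 15: [(6,45/19) (15,27/19) (15,122/7) (6,131/7)]
3. After y ≥ 15: [(6,15) (15,15) (15,122/7) (6,131/7)]
4. After y ≤ 20: [(6,15) (15,15) (15,122/7) (6,131/7)]
5. Canonical ring: [(6,15) (15,15) (15,122/7) (6,131/7)]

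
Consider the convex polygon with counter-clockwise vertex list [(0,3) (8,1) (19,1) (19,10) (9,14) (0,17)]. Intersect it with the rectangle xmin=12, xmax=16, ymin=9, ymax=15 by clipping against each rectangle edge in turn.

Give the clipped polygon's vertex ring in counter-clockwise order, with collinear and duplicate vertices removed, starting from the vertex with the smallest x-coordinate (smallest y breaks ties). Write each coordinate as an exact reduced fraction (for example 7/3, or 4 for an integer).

1. After x ≥ 12: [(12,1) (19,1) (19,10) (12,64/5)]
2. After x ≤ 16: [(12,1) (16,1) (16,56/5) (12,64/5)]
3. After y ≥ 9: [(12,9) (16,9) (16,56/5) (12,64/5)]
4. After y ≤ 15: [(12,9) (16,9) (16,56/5) (12,64/5)]
5. Canonical ring: [(12,9) (16,9) (16,56/5) (12,64/5)]

Clipped polygon: [(12,9) (16,9) (16,56/5) (12,64/5)]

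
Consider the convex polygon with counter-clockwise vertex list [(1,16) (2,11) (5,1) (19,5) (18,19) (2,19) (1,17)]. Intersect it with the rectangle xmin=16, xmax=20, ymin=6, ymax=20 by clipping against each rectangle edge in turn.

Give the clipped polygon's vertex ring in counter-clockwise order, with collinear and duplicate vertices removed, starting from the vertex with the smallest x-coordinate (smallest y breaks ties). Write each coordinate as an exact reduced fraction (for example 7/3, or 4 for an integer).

1. After x ≥ 16: [(16,29/7) (19,5) (18,19) (16,19)]
2. After x ≤ 20: [(16,29/7) (19,5) (18,19) (16,19)]
3. After y ≥ 6: [(16,6) (265/14,6) (18,19) (16,19)]
4. After y ≤ 20: [(16,6) (265/14,6) (18,19) (16,19)]
5. Canonical ring: [(16,6) (265/14,6) (18,19) (16,19)]

Clipped polygon: [(16,6) (265/14,6) (18,19) (16,19)]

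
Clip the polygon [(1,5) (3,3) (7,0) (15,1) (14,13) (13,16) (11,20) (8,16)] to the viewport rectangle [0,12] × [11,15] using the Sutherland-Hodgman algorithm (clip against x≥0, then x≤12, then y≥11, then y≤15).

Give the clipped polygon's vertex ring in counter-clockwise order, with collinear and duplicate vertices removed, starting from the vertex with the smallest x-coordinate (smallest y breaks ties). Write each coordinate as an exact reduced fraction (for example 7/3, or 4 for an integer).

1. After x ≥ 0: [(1,5) (3,3) (7,0) (15,1) (14,13) (13,16) (11,20) (8,16)]
2. After x ≤ 12: [(1,5) (3,3) (7,0) (12,5/8) (12,18) (11,20) (8,16)]
3. After y ≥ 11: [(53/11,11) (12,11) (12,18) (11,20) (8,16)]
4. After y ≤ 15: [(81/11,15) (53/11,11) (12,11) (12,15)]
5. Canonical ring: [(53/11,11) (12,11) (12,15) (81/11,15)]

Clipped polygon: [(53/11,11) (12,11) (12,15) (81/11,15)]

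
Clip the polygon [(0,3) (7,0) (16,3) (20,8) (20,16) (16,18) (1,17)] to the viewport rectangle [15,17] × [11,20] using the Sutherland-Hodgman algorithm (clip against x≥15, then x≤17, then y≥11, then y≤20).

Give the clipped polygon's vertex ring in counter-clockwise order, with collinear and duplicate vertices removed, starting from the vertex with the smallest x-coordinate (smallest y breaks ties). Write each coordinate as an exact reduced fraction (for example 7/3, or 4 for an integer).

Clipped polygon: [(15,11) (17,11) (17,35/2) (16,18) (15,269/15)]

1. After x ≥ 15: [(15,8/3) (16,3) (20,8) (20,16) (16,18) (15,269/15)]
2. After x ≤ 17: [(15,8/3) (16,3) (17,17/4) (17,35/2) (16,18) (15,269/15)]
3. After y ≥ 11: [(15,11) (17,11) (17,35/2) (16,18) (15,269/15)]
4. After y ≤ 20: [(15,11) (17,11) (17,35/2) (16,18) (15,269/15)]
5. Canonical ring: [(15,11) (17,11) (17,35/2) (16,18) (15,269/15)]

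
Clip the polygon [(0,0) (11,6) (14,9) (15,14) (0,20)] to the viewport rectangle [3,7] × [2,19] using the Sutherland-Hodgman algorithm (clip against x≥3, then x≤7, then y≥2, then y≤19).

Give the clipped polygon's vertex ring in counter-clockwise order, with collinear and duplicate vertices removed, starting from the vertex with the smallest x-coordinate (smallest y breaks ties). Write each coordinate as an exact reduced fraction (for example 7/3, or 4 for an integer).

Clipped polygon: [(3,2) (11/3,2) (7,42/11) (7,86/5) (3,94/5)]

1. After x ≥ 3: [(3,18/11) (11,6) (14,9) (15,14) (3,94/5)]
2. After x ≤ 7: [(3,18/11) (7,42/11) (7,86/5) (3,94/5)]
3. After y ≥ 2: [(3,2) (11/3,2) (7,42/11) (7,86/5) (3,94/5)]
4. After y ≤ 19: [(3,2) (11/3,2) (7,42/11) (7,86/5) (3,94/5)]
5. Canonical ring: [(3,2) (11/3,2) (7,42/11) (7,86/5) (3,94/5)]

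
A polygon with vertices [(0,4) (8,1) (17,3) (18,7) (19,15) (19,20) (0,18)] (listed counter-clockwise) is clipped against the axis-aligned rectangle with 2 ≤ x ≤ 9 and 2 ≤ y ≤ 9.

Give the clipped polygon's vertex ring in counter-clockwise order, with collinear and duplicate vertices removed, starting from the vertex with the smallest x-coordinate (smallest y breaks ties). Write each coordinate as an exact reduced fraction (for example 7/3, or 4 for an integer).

1. After x ≥ 2: [(2,13/4) (8,1) (17,3) (18,7) (19,15) (19,20) (2,346/19)]
2. After x ≤ 9: [(2,13/4) (8,1) (9,11/9) (9,360/19) (2,346/19)]
3. After y ≥ 2: [(2,13/4) (16/3,2) (9,2) (9,360/19) (2,346/19)]
4. After y ≤ 9: [(2,9) (2,13/4) (16/3,2) (9,2) (9,9)]
5. Canonical ring: [(2,13/4) (16/3,2) (9,2) (9,9) (2,9)]

Clipped polygon: [(2,13/4) (16/3,2) (9,2) (9,9) (2,9)]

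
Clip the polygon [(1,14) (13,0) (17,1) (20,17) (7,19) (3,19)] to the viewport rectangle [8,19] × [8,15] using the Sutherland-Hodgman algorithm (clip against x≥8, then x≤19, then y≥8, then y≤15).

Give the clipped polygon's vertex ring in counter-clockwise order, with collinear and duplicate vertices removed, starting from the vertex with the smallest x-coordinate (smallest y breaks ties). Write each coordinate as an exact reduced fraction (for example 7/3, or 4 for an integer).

1. After x ≥ 8: [(8,35/6) (13,0) (17,1) (20,17) (8,245/13)]
2. After x ≤ 19: [(8,35/6) (13,0) (17,1) (19,35/3) (19,223/13) (8,245/13)]
3. After y ≥ 8: [(8,8) (293/16,8) (19,35/3) (19,223/13) (8,245/13)]
4. After y ≤ 15: [(8,15) (8,8) (293/16,8) (19,35/3) (19,15)]
5. Canonical ring: [(8,8) (293/16,8) (19,35/3) (19,15) (8,15)]

Clipped polygon: [(8,8) (293/16,8) (19,35/3) (19,15) (8,15)]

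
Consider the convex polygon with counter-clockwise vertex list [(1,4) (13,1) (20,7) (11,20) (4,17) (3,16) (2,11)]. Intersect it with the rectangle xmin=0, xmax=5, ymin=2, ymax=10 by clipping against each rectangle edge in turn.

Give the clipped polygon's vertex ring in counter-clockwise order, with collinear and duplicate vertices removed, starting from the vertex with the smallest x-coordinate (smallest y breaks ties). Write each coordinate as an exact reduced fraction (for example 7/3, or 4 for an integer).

Clipped polygon: [(1,4) (5,3) (5,10) (13/7,10)]

1. After x ≥ 0: [(1,4) (13,1) (20,7) (11,20) (4,17) (3,16) (2,11)]
2. After x ≤ 5: [(1,4) (5,3) (5,122/7) (4,17) (3,16) (2,11)]
3. After y ≥ 2: [(1,4) (5,3) (5,122/7) (4,17) (3,16) (2,11)]
4. After y ≤ 10: [(13/7,10) (1,4) (5,3) (5,10)]
5. Canonical ring: [(1,4) (5,3) (5,10) (13/7,10)]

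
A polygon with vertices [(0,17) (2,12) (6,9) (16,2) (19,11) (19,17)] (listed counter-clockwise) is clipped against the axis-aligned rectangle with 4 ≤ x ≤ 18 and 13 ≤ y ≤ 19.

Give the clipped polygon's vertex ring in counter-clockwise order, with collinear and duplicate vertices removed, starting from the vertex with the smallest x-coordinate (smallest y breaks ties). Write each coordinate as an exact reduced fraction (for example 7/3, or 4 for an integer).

Clipped polygon: [(4,13) (18,13) (18,17) (4,17)]

1. After x ≥ 4: [(4,17) (4,21/2) (6,9) (16,2) (19,11) (19,17)]
2. After x ≤ 18: [(18,17) (4,17) (4,21/2) (6,9) (16,2) (18,8)]
3. After y ≥ 13: [(18,13) (18,17) (4,17) (4,13)]
4. After y ≤ 19: [(18,13) (18,17) (4,17) (4,13)]
5. Canonical ring: [(4,13) (18,13) (18,17) (4,17)]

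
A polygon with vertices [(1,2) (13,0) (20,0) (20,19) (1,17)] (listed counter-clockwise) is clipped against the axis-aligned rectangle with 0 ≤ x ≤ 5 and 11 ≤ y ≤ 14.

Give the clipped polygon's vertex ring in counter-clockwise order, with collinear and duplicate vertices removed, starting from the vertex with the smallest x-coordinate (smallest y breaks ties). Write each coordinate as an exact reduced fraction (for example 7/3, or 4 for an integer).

Clipped polygon: [(1,11) (5,11) (5,14) (1,14)]

1. After x ≥ 0: [(1,2) (13,0) (20,0) (20,19) (1,17)]
2. After x ≤ 5: [(1,2) (5,4/3) (5,331/19) (1,17)]
3. After y ≥ 11: [(1,11) (5,11) (5,331/19) (1,17)]
4. After y ≤ 14: [(1,14) (1,11) (5,11) (5,14)]
5. Canonical ring: [(1,11) (5,11) (5,14) (1,14)]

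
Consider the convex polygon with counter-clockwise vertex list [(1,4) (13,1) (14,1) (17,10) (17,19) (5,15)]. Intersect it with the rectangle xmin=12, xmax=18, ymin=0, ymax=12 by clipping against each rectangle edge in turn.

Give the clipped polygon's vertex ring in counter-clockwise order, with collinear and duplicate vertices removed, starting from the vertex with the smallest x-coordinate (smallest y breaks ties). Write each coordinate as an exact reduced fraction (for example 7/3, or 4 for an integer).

Clipped polygon: [(12,5/4) (13,1) (14,1) (17,10) (17,12) (12,12)]

1. After x ≥ 12: [(12,5/4) (13,1) (14,1) (17,10) (17,19) (12,52/3)]
2. After x ≤ 18: [(12,5/4) (13,1) (14,1) (17,10) (17,19) (12,52/3)]
3. After y ≥ 0: [(12,5/4) (13,1) (14,1) (17,10) (17,19) (12,52/3)]
4. After y ≤ 12: [(12,12) (12,5/4) (13,1) (14,1) (17,10) (17,12)]
5. Canonical ring: [(12,5/4) (13,1) (14,1) (17,10) (17,12) (12,12)]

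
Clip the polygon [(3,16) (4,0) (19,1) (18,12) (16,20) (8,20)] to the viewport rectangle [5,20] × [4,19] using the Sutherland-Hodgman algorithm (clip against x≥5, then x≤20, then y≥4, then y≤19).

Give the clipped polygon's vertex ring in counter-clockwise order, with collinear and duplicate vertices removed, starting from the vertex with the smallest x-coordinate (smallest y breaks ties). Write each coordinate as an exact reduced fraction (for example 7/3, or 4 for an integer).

Clipped polygon: [(5,4) (206/11,4) (18,12) (65/4,19) (27/4,19) (5,88/5)]

1. After x ≥ 5: [(5,88/5) (5,1/15) (19,1) (18,12) (16,20) (8,20)]
2. After x ≤ 20: [(5,88/5) (5,1/15) (19,1) (18,12) (16,20) (8,20)]
3. After y ≥ 4: [(5,88/5) (5,4) (206/11,4) (18,12) (16,20) (8,20)]
4. After y ≤ 19: [(27/4,19) (5,88/5) (5,4) (206/11,4) (18,12) (65/4,19)]
5. Canonical ring: [(5,4) (206/11,4) (18,12) (65/4,19) (27/4,19) (5,88/5)]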